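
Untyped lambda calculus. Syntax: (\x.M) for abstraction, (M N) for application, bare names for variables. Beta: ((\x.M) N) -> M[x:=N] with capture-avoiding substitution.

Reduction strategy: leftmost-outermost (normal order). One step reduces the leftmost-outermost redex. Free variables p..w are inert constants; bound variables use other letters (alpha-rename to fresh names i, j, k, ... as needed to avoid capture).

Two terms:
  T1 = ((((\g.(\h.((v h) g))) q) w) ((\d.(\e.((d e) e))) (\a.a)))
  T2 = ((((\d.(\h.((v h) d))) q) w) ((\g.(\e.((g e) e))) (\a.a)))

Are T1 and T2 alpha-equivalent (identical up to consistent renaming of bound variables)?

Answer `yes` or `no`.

Term 1: ((((\g.(\h.((v h) g))) q) w) ((\d.(\e.((d e) e))) (\a.a)))
Term 2: ((((\d.(\h.((v h) d))) q) w) ((\g.(\e.((g e) e))) (\a.a)))
Alpha-equivalence: compare structure up to binder renaming.
Result: True

Answer: yes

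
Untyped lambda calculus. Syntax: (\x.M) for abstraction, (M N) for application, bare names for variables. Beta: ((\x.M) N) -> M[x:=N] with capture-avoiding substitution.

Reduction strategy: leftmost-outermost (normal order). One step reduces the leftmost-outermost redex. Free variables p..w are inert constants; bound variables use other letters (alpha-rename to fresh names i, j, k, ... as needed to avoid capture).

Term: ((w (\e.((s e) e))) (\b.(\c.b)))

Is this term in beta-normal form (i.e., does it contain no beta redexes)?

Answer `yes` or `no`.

Answer: yes

Derivation:
Term: ((w (\e.((s e) e))) (\b.(\c.b)))
No beta redexes found.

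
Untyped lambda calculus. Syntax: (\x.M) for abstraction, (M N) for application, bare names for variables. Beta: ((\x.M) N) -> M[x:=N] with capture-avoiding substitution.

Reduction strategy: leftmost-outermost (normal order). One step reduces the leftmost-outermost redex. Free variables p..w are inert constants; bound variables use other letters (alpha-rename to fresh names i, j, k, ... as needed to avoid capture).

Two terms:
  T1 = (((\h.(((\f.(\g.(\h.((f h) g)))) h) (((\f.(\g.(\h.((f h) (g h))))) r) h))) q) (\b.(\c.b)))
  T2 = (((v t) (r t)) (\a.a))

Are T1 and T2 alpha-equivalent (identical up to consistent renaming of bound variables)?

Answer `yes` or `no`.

Term 1: (((\h.(((\f.(\g.(\h.((f h) g)))) h) (((\f.(\g.(\h.((f h) (g h))))) r) h))) q) (\b.(\c.b)))
Term 2: (((v t) (r t)) (\a.a))
Alpha-equivalence: compare structure up to binder renaming.
Result: False

Answer: no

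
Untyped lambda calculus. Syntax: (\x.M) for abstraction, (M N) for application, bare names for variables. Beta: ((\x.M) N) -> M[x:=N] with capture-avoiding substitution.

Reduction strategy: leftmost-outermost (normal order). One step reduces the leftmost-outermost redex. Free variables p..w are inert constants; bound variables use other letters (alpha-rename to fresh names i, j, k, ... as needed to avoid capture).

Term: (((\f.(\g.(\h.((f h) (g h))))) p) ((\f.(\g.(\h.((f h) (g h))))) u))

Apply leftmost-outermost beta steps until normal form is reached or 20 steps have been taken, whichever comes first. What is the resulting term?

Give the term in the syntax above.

Step 0: (((\f.(\g.(\h.((f h) (g h))))) p) ((\f.(\g.(\h.((f h) (g h))))) u))
Step 1: ((\g.(\h.((p h) (g h)))) ((\f.(\g.(\h.((f h) (g h))))) u))
Step 2: (\h.((p h) (((\f.(\g.(\h.((f h) (g h))))) u) h)))
Step 3: (\h.((p h) ((\g.(\h.((u h) (g h)))) h)))
Step 4: (\h.((p h) (\i.((u i) (h i)))))

Answer: (\h.((p h) (\i.((u i) (h i)))))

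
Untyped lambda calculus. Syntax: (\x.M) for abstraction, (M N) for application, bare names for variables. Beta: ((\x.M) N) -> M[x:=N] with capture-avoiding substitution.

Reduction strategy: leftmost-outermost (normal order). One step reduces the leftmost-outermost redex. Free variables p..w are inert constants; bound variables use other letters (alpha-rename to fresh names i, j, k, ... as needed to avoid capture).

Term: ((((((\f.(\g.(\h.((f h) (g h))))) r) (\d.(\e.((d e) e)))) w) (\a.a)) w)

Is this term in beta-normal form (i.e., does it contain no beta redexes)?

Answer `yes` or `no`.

Answer: no

Derivation:
Term: ((((((\f.(\g.(\h.((f h) (g h))))) r) (\d.(\e.((d e) e)))) w) (\a.a)) w)
Found 1 beta redex(es).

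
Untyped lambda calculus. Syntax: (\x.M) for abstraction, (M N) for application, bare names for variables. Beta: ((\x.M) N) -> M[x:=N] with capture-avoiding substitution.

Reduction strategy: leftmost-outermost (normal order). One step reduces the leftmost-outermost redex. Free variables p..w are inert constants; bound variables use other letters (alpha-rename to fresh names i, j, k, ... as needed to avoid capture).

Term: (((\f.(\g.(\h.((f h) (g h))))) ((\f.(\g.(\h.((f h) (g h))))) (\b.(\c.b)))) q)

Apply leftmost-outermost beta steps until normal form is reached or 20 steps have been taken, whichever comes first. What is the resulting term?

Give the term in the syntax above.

Step 0: (((\f.(\g.(\h.((f h) (g h))))) ((\f.(\g.(\h.((f h) (g h))))) (\b.(\c.b)))) q)
Step 1: ((\g.(\h.((((\f.(\g.(\h.((f h) (g h))))) (\b.(\c.b))) h) (g h)))) q)
Step 2: (\h.((((\f.(\g.(\h.((f h) (g h))))) (\b.(\c.b))) h) (q h)))
Step 3: (\h.(((\g.(\h.(((\b.(\c.b)) h) (g h)))) h) (q h)))
Step 4: (\h.((\i.(((\b.(\c.b)) i) (h i))) (q h)))
Step 5: (\h.(((\b.(\c.b)) (q h)) (h (q h))))
Step 6: (\h.((\c.(q h)) (h (q h))))
Step 7: (\h.(q h))

Answer: (\h.(q h))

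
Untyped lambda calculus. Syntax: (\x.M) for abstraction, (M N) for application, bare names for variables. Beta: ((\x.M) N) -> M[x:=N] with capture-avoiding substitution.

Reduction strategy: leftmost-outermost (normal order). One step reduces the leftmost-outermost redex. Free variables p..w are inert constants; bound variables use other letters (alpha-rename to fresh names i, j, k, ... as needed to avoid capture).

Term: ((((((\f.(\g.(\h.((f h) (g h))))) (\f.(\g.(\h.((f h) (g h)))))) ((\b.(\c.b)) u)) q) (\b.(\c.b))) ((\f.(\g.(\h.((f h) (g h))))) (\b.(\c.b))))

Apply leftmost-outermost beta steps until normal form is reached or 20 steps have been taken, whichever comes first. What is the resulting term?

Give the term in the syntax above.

Step 0: ((((((\f.(\g.(\h.((f h) (g h))))) (\f.(\g.(\h.((f h) (g h)))))) ((\b.(\c.b)) u)) q) (\b.(\c.b))) ((\f.(\g.(\h.((f h) (g h))))) (\b.(\c.b))))
Step 1: (((((\g.(\h.(((\f.(\g.(\h.((f h) (g h))))) h) (g h)))) ((\b.(\c.b)) u)) q) (\b.(\c.b))) ((\f.(\g.(\h.((f h) (g h))))) (\b.(\c.b))))
Step 2: ((((\h.(((\f.(\g.(\h.((f h) (g h))))) h) (((\b.(\c.b)) u) h))) q) (\b.(\c.b))) ((\f.(\g.(\h.((f h) (g h))))) (\b.(\c.b))))
Step 3: (((((\f.(\g.(\h.((f h) (g h))))) q) (((\b.(\c.b)) u) q)) (\b.(\c.b))) ((\f.(\g.(\h.((f h) (g h))))) (\b.(\c.b))))
Step 4: ((((\g.(\h.((q h) (g h)))) (((\b.(\c.b)) u) q)) (\b.(\c.b))) ((\f.(\g.(\h.((f h) (g h))))) (\b.(\c.b))))
Step 5: (((\h.((q h) ((((\b.(\c.b)) u) q) h))) (\b.(\c.b))) ((\f.(\g.(\h.((f h) (g h))))) (\b.(\c.b))))
Step 6: (((q (\b.(\c.b))) ((((\b.(\c.b)) u) q) (\b.(\c.b)))) ((\f.(\g.(\h.((f h) (g h))))) (\b.(\c.b))))
Step 7: (((q (\b.(\c.b))) (((\c.u) q) (\b.(\c.b)))) ((\f.(\g.(\h.((f h) (g h))))) (\b.(\c.b))))
Step 8: (((q (\b.(\c.b))) (u (\b.(\c.b)))) ((\f.(\g.(\h.((f h) (g h))))) (\b.(\c.b))))
Step 9: (((q (\b.(\c.b))) (u (\b.(\c.b)))) (\g.(\h.(((\b.(\c.b)) h) (g h)))))
Step 10: (((q (\b.(\c.b))) (u (\b.(\c.b)))) (\g.(\h.((\c.h) (g h)))))
Step 11: (((q (\b.(\c.b))) (u (\b.(\c.b)))) (\g.(\h.h)))

Answer: (((q (\b.(\c.b))) (u (\b.(\c.b)))) (\g.(\h.h)))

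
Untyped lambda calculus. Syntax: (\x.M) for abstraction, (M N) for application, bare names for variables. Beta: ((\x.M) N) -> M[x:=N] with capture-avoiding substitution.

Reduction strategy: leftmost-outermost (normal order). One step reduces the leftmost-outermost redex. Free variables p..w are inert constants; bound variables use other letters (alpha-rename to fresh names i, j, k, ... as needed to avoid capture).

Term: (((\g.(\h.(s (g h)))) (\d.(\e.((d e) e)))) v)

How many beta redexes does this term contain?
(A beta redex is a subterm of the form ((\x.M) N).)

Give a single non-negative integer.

Answer: 1

Derivation:
Term: (((\g.(\h.(s (g h)))) (\d.(\e.((d e) e)))) v)
  Redex: ((\g.(\h.(s (g h)))) (\d.(\e.((d e) e))))
Total redexes: 1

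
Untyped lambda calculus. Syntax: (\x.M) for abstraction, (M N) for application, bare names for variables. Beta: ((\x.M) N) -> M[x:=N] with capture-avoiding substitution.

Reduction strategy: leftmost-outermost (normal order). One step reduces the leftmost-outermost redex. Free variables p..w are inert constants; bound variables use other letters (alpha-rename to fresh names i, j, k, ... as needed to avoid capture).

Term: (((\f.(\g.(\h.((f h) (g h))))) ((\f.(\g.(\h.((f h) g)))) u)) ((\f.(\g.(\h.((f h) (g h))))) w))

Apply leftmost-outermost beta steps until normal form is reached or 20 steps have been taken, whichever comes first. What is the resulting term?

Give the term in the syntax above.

Step 0: (((\f.(\g.(\h.((f h) (g h))))) ((\f.(\g.(\h.((f h) g)))) u)) ((\f.(\g.(\h.((f h) (g h))))) w))
Step 1: ((\g.(\h.((((\f.(\g.(\h.((f h) g)))) u) h) (g h)))) ((\f.(\g.(\h.((f h) (g h))))) w))
Step 2: (\h.((((\f.(\g.(\h.((f h) g)))) u) h) (((\f.(\g.(\h.((f h) (g h))))) w) h)))
Step 3: (\h.(((\g.(\h.((u h) g))) h) (((\f.(\g.(\h.((f h) (g h))))) w) h)))
Step 4: (\h.((\i.((u i) h)) (((\f.(\g.(\h.((f h) (g h))))) w) h)))
Step 5: (\h.((u (((\f.(\g.(\h.((f h) (g h))))) w) h)) h))
Step 6: (\h.((u ((\g.(\h.((w h) (g h)))) h)) h))
Step 7: (\h.((u (\i.((w i) (h i)))) h))

Answer: (\h.((u (\i.((w i) (h i)))) h))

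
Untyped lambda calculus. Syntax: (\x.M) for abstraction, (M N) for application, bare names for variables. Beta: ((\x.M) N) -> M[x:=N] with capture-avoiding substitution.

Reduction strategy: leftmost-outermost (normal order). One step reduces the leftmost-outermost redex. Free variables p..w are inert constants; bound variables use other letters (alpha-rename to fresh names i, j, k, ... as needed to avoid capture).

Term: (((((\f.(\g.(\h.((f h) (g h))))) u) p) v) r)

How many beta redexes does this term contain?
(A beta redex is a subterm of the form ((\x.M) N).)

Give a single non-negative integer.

Answer: 1

Derivation:
Term: (((((\f.(\g.(\h.((f h) (g h))))) u) p) v) r)
  Redex: ((\f.(\g.(\h.((f h) (g h))))) u)
Total redexes: 1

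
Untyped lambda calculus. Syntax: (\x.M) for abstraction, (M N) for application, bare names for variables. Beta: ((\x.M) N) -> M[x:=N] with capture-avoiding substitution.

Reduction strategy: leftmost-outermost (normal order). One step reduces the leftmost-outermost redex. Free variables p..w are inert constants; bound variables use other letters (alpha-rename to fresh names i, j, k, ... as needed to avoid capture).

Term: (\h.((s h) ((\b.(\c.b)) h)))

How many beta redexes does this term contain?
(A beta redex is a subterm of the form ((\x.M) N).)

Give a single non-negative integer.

Term: (\h.((s h) ((\b.(\c.b)) h)))
  Redex: ((\b.(\c.b)) h)
Total redexes: 1

Answer: 1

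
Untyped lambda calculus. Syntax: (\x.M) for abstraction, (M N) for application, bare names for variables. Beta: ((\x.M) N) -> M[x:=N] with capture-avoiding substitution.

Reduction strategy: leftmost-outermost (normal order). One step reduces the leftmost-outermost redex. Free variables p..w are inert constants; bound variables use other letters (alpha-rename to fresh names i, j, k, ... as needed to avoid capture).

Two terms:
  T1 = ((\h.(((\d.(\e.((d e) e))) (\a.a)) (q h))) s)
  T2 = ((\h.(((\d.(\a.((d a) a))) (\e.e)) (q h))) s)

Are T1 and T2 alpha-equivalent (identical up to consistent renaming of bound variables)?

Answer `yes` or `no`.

Term 1: ((\h.(((\d.(\e.((d e) e))) (\a.a)) (q h))) s)
Term 2: ((\h.(((\d.(\a.((d a) a))) (\e.e)) (q h))) s)
Alpha-equivalence: compare structure up to binder renaming.
Result: True

Answer: yes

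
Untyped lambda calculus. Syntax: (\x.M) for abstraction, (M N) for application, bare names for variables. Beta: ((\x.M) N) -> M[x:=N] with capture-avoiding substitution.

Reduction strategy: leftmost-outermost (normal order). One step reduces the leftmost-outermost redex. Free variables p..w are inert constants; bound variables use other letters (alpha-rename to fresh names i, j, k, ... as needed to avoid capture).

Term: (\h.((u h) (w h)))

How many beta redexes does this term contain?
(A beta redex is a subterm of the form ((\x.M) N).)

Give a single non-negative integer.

Term: (\h.((u h) (w h)))
  (no redexes)
Total redexes: 0

Answer: 0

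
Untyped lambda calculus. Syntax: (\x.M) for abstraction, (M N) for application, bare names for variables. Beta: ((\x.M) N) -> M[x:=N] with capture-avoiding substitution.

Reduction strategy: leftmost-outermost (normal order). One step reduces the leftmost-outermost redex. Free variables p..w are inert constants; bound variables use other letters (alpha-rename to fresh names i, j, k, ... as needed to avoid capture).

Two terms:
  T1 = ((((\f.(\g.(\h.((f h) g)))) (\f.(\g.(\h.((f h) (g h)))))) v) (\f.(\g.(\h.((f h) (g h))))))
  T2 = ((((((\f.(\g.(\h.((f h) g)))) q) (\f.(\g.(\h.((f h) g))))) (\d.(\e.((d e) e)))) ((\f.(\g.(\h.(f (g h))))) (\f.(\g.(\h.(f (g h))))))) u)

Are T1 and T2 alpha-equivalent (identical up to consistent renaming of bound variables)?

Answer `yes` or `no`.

Answer: no

Derivation:
Term 1: ((((\f.(\g.(\h.((f h) g)))) (\f.(\g.(\h.((f h) (g h)))))) v) (\f.(\g.(\h.((f h) (g h))))))
Term 2: ((((((\f.(\g.(\h.((f h) g)))) q) (\f.(\g.(\h.((f h) g))))) (\d.(\e.((d e) e)))) ((\f.(\g.(\h.(f (g h))))) (\f.(\g.(\h.(f (g h))))))) u)
Alpha-equivalence: compare structure up to binder renaming.
Result: False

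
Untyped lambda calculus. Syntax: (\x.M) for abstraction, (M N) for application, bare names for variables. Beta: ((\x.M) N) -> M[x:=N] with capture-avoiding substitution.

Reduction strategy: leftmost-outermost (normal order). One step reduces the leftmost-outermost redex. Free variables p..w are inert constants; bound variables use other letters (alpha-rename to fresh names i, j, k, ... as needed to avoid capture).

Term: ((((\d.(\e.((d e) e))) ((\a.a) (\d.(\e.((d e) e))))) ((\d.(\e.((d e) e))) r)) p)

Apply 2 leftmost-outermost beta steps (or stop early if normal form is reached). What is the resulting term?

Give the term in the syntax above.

Answer: (((((\a.a) (\d.(\e.((d e) e)))) ((\d.(\e.((d e) e))) r)) ((\d.(\e.((d e) e))) r)) p)

Derivation:
Step 0: ((((\d.(\e.((d e) e))) ((\a.a) (\d.(\e.((d e) e))))) ((\d.(\e.((d e) e))) r)) p)
Step 1: (((\e.((((\a.a) (\d.(\e.((d e) e)))) e) e)) ((\d.(\e.((d e) e))) r)) p)
Step 2: (((((\a.a) (\d.(\e.((d e) e)))) ((\d.(\e.((d e) e))) r)) ((\d.(\e.((d e) e))) r)) p)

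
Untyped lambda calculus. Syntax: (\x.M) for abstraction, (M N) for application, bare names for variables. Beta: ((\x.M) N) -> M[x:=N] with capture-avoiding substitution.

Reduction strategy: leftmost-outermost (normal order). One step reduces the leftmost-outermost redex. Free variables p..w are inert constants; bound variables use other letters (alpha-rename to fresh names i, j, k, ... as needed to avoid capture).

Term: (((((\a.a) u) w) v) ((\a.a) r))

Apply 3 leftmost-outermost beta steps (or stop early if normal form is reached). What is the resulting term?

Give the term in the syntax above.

Answer: (((u w) v) r)

Derivation:
Step 0: (((((\a.a) u) w) v) ((\a.a) r))
Step 1: (((u w) v) ((\a.a) r))
Step 2: (((u w) v) r)
Step 3: (normal form reached)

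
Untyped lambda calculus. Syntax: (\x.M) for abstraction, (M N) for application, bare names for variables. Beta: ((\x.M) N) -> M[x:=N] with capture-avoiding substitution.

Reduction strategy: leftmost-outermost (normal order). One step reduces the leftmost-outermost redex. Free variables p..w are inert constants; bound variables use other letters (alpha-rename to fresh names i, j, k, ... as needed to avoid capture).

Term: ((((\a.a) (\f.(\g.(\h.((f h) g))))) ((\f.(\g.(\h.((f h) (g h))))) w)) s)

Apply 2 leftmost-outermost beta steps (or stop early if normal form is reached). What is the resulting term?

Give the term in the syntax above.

Step 0: ((((\a.a) (\f.(\g.(\h.((f h) g))))) ((\f.(\g.(\h.((f h) (g h))))) w)) s)
Step 1: (((\f.(\g.(\h.((f h) g)))) ((\f.(\g.(\h.((f h) (g h))))) w)) s)
Step 2: ((\g.(\h.((((\f.(\g.(\h.((f h) (g h))))) w) h) g))) s)

Answer: ((\g.(\h.((((\f.(\g.(\h.((f h) (g h))))) w) h) g))) s)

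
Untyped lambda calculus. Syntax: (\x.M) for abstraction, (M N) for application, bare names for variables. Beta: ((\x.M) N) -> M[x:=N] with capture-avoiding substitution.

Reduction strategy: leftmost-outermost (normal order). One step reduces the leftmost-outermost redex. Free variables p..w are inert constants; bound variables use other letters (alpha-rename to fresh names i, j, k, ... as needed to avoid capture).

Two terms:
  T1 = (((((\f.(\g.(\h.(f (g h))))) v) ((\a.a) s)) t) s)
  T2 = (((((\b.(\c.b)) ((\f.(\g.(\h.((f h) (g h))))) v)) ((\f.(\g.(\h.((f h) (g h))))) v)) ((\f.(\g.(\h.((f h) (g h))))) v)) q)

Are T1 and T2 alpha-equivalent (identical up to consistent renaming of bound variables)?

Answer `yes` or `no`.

Term 1: (((((\f.(\g.(\h.(f (g h))))) v) ((\a.a) s)) t) s)
Term 2: (((((\b.(\c.b)) ((\f.(\g.(\h.((f h) (g h))))) v)) ((\f.(\g.(\h.((f h) (g h))))) v)) ((\f.(\g.(\h.((f h) (g h))))) v)) q)
Alpha-equivalence: compare structure up to binder renaming.
Result: False

Answer: no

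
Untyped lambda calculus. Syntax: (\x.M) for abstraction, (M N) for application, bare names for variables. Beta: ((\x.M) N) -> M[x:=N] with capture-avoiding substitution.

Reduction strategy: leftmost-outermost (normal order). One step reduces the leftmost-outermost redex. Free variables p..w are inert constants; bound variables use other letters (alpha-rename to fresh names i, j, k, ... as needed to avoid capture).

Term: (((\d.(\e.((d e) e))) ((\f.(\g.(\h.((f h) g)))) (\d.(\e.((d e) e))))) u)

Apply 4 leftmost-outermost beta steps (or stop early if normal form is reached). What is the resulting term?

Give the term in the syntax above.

Step 0: (((\d.(\e.((d e) e))) ((\f.(\g.(\h.((f h) g)))) (\d.(\e.((d e) e))))) u)
Step 1: ((\e.((((\f.(\g.(\h.((f h) g)))) (\d.(\e.((d e) e)))) e) e)) u)
Step 2: ((((\f.(\g.(\h.((f h) g)))) (\d.(\e.((d e) e)))) u) u)
Step 3: (((\g.(\h.(((\d.(\e.((d e) e))) h) g))) u) u)
Step 4: ((\h.(((\d.(\e.((d e) e))) h) u)) u)

Answer: ((\h.(((\d.(\e.((d e) e))) h) u)) u)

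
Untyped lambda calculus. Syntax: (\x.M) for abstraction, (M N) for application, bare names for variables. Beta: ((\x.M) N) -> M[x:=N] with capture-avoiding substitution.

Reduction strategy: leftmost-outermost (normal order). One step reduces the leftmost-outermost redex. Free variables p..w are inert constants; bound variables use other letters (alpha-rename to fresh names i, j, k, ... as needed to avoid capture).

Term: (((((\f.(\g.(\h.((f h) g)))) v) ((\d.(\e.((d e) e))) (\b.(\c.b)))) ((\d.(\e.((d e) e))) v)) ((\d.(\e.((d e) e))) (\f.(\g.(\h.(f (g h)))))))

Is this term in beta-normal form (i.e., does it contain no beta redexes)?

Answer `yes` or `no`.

Term: (((((\f.(\g.(\h.((f h) g)))) v) ((\d.(\e.((d e) e))) (\b.(\c.b)))) ((\d.(\e.((d e) e))) v)) ((\d.(\e.((d e) e))) (\f.(\g.(\h.(f (g h)))))))
Found 4 beta redex(es).

Answer: no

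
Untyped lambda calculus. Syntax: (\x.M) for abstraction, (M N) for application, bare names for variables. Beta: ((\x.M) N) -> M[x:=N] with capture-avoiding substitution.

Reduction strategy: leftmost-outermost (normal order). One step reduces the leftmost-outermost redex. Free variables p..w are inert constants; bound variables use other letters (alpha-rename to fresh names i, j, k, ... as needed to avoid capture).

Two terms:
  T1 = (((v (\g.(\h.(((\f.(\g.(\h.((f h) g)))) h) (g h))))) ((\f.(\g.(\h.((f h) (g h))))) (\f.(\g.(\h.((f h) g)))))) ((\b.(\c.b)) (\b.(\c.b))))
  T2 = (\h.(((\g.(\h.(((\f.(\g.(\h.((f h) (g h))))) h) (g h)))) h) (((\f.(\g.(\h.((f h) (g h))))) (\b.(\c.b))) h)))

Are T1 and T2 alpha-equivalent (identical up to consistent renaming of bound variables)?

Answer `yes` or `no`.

Term 1: (((v (\g.(\h.(((\f.(\g.(\h.((f h) g)))) h) (g h))))) ((\f.(\g.(\h.((f h) (g h))))) (\f.(\g.(\h.((f h) g)))))) ((\b.(\c.b)) (\b.(\c.b))))
Term 2: (\h.(((\g.(\h.(((\f.(\g.(\h.((f h) (g h))))) h) (g h)))) h) (((\f.(\g.(\h.((f h) (g h))))) (\b.(\c.b))) h)))
Alpha-equivalence: compare structure up to binder renaming.
Result: False

Answer: no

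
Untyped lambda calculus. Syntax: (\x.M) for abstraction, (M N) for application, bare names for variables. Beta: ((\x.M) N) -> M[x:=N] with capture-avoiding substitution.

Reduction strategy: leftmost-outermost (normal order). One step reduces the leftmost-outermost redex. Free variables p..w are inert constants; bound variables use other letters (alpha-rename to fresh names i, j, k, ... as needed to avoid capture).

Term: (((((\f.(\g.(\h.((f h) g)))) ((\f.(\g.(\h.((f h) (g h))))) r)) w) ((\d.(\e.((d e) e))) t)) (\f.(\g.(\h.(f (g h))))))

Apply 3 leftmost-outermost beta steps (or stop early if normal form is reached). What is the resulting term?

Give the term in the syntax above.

Answer: (((((\f.(\g.(\h.((f h) (g h))))) r) ((\d.(\e.((d e) e))) t)) w) (\f.(\g.(\h.(f (g h))))))

Derivation:
Step 0: (((((\f.(\g.(\h.((f h) g)))) ((\f.(\g.(\h.((f h) (g h))))) r)) w) ((\d.(\e.((d e) e))) t)) (\f.(\g.(\h.(f (g h))))))
Step 1: ((((\g.(\h.((((\f.(\g.(\h.((f h) (g h))))) r) h) g))) w) ((\d.(\e.((d e) e))) t)) (\f.(\g.(\h.(f (g h))))))
Step 2: (((\h.((((\f.(\g.(\h.((f h) (g h))))) r) h) w)) ((\d.(\e.((d e) e))) t)) (\f.(\g.(\h.(f (g h))))))
Step 3: (((((\f.(\g.(\h.((f h) (g h))))) r) ((\d.(\e.((d e) e))) t)) w) (\f.(\g.(\h.(f (g h))))))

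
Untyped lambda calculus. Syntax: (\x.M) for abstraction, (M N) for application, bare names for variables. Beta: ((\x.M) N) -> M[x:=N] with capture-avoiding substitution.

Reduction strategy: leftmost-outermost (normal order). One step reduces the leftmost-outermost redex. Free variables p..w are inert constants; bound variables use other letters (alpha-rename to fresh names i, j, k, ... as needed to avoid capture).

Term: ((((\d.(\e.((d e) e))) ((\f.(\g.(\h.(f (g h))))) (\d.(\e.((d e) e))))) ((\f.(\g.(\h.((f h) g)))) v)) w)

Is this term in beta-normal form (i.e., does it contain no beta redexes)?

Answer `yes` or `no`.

Answer: no

Derivation:
Term: ((((\d.(\e.((d e) e))) ((\f.(\g.(\h.(f (g h))))) (\d.(\e.((d e) e))))) ((\f.(\g.(\h.((f h) g)))) v)) w)
Found 3 beta redex(es).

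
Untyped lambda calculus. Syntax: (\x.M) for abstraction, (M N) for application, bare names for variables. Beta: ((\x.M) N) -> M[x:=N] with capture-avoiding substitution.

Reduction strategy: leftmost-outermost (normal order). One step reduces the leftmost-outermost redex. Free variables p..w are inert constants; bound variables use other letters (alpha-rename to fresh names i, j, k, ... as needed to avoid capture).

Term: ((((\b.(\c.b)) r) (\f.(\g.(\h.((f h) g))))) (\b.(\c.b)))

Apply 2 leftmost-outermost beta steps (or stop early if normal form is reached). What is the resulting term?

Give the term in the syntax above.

Answer: (r (\b.(\c.b)))

Derivation:
Step 0: ((((\b.(\c.b)) r) (\f.(\g.(\h.((f h) g))))) (\b.(\c.b)))
Step 1: (((\c.r) (\f.(\g.(\h.((f h) g))))) (\b.(\c.b)))
Step 2: (r (\b.(\c.b)))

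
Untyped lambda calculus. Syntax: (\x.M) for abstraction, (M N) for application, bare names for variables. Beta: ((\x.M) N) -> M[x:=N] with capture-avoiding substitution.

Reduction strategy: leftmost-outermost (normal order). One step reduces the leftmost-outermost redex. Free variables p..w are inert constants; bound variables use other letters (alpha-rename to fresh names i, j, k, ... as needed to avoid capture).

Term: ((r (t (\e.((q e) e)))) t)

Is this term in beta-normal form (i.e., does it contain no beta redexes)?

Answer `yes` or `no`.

Term: ((r (t (\e.((q e) e)))) t)
No beta redexes found.

Answer: yes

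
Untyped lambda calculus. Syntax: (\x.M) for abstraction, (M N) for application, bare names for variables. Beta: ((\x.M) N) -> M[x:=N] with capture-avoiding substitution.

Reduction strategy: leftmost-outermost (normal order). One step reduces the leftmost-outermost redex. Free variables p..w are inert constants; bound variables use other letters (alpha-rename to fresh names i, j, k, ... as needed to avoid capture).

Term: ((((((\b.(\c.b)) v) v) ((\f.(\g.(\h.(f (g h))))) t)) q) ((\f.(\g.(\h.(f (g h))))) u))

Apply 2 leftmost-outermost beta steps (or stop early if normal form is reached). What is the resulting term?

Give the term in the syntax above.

Answer: (((v ((\f.(\g.(\h.(f (g h))))) t)) q) ((\f.(\g.(\h.(f (g h))))) u))

Derivation:
Step 0: ((((((\b.(\c.b)) v) v) ((\f.(\g.(\h.(f (g h))))) t)) q) ((\f.(\g.(\h.(f (g h))))) u))
Step 1: (((((\c.v) v) ((\f.(\g.(\h.(f (g h))))) t)) q) ((\f.(\g.(\h.(f (g h))))) u))
Step 2: (((v ((\f.(\g.(\h.(f (g h))))) t)) q) ((\f.(\g.(\h.(f (g h))))) u))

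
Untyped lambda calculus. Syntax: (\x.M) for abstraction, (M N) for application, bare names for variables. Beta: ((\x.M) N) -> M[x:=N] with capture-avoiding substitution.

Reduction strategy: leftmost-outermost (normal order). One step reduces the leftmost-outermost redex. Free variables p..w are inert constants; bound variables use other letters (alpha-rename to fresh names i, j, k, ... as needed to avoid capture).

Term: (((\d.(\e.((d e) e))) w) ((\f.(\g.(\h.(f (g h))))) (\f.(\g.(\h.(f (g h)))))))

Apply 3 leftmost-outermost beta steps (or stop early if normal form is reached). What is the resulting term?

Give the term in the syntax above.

Answer: ((w (\g.(\h.((\f.(\g.(\h.(f (g h))))) (g h))))) ((\f.(\g.(\h.(f (g h))))) (\f.(\g.(\h.(f (g h)))))))

Derivation:
Step 0: (((\d.(\e.((d e) e))) w) ((\f.(\g.(\h.(f (g h))))) (\f.(\g.(\h.(f (g h)))))))
Step 1: ((\e.((w e) e)) ((\f.(\g.(\h.(f (g h))))) (\f.(\g.(\h.(f (g h)))))))
Step 2: ((w ((\f.(\g.(\h.(f (g h))))) (\f.(\g.(\h.(f (g h))))))) ((\f.(\g.(\h.(f (g h))))) (\f.(\g.(\h.(f (g h)))))))
Step 3: ((w (\g.(\h.((\f.(\g.(\h.(f (g h))))) (g h))))) ((\f.(\g.(\h.(f (g h))))) (\f.(\g.(\h.(f (g h)))))))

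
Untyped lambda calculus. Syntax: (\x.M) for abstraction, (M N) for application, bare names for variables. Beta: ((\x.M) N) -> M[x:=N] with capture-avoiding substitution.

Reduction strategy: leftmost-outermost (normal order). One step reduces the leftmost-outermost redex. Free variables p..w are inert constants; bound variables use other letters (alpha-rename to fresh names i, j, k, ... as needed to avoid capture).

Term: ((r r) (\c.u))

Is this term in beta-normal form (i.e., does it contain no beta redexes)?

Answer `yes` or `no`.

Term: ((r r) (\c.u))
No beta redexes found.

Answer: yes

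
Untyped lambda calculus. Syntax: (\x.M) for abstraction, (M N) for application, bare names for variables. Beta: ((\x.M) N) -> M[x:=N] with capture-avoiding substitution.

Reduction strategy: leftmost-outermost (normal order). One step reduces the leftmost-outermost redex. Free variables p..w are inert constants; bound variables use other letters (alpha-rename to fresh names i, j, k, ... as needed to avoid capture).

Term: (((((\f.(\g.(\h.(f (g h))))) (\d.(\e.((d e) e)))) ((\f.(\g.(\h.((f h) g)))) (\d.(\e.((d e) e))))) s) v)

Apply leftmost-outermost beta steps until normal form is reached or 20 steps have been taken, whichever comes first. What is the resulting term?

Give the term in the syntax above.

Step 0: (((((\f.(\g.(\h.(f (g h))))) (\d.(\e.((d e) e)))) ((\f.(\g.(\h.((f h) g)))) (\d.(\e.((d e) e))))) s) v)
Step 1: ((((\g.(\h.((\d.(\e.((d e) e))) (g h)))) ((\f.(\g.(\h.((f h) g)))) (\d.(\e.((d e) e))))) s) v)
Step 2: (((\h.((\d.(\e.((d e) e))) (((\f.(\g.(\h.((f h) g)))) (\d.(\e.((d e) e)))) h))) s) v)
Step 3: (((\d.(\e.((d e) e))) (((\f.(\g.(\h.((f h) g)))) (\d.(\e.((d e) e)))) s)) v)
Step 4: ((\e.(((((\f.(\g.(\h.((f h) g)))) (\d.(\e.((d e) e)))) s) e) e)) v)
Step 5: (((((\f.(\g.(\h.((f h) g)))) (\d.(\e.((d e) e)))) s) v) v)
Step 6: ((((\g.(\h.(((\d.(\e.((d e) e))) h) g))) s) v) v)
Step 7: (((\h.(((\d.(\e.((d e) e))) h) s)) v) v)
Step 8: ((((\d.(\e.((d e) e))) v) s) v)
Step 9: (((\e.((v e) e)) s) v)
Step 10: (((v s) s) v)

Answer: (((v s) s) v)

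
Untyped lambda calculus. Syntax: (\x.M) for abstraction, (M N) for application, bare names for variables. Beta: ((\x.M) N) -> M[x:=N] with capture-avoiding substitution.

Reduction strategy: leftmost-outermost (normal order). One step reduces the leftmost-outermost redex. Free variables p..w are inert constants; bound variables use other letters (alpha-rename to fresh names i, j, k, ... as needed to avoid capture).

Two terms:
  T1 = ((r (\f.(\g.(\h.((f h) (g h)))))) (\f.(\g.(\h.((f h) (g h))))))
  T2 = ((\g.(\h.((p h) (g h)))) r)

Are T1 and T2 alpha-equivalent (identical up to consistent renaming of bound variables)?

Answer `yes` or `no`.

Term 1: ((r (\f.(\g.(\h.((f h) (g h)))))) (\f.(\g.(\h.((f h) (g h))))))
Term 2: ((\g.(\h.((p h) (g h)))) r)
Alpha-equivalence: compare structure up to binder renaming.
Result: False

Answer: no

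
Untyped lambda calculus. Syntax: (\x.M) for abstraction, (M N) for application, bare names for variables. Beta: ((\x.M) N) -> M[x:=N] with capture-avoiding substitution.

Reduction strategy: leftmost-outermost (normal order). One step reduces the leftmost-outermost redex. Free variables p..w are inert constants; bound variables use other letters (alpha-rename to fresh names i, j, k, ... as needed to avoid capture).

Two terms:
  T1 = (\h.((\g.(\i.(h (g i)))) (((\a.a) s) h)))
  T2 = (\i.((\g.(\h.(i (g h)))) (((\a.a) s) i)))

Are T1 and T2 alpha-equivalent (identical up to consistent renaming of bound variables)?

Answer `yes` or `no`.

Answer: yes

Derivation:
Term 1: (\h.((\g.(\i.(h (g i)))) (((\a.a) s) h)))
Term 2: (\i.((\g.(\h.(i (g h)))) (((\a.a) s) i)))
Alpha-equivalence: compare structure up to binder renaming.
Result: True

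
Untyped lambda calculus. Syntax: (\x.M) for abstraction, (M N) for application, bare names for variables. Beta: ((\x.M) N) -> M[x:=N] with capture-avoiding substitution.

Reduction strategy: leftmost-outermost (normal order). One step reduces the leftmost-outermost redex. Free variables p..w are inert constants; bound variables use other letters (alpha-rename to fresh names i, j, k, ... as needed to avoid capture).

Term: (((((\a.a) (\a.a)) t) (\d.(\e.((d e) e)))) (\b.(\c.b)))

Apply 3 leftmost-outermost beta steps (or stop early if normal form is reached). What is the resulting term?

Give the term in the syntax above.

Step 0: (((((\a.a) (\a.a)) t) (\d.(\e.((d e) e)))) (\b.(\c.b)))
Step 1: ((((\a.a) t) (\d.(\e.((d e) e)))) (\b.(\c.b)))
Step 2: ((t (\d.(\e.((d e) e)))) (\b.(\c.b)))
Step 3: (normal form reached)

Answer: ((t (\d.(\e.((d e) e)))) (\b.(\c.b)))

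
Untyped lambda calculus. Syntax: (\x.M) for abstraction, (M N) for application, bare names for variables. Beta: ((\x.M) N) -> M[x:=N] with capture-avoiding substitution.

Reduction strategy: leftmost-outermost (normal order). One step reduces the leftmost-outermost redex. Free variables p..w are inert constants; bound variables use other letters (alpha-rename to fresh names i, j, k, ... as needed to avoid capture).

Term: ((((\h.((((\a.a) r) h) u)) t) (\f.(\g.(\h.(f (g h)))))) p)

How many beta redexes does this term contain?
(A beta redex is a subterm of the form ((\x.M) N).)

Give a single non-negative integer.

Answer: 2

Derivation:
Term: ((((\h.((((\a.a) r) h) u)) t) (\f.(\g.(\h.(f (g h)))))) p)
  Redex: ((\h.((((\a.a) r) h) u)) t)
  Redex: ((\a.a) r)
Total redexes: 2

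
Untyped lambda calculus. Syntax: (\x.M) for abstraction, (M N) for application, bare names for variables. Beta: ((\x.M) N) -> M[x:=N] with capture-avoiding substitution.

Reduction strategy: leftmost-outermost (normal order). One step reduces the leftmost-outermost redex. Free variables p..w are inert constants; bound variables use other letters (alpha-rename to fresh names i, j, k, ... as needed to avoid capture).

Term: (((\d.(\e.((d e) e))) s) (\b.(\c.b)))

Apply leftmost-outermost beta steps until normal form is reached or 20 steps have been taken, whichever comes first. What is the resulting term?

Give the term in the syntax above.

Answer: ((s (\b.(\c.b))) (\b.(\c.b)))

Derivation:
Step 0: (((\d.(\e.((d e) e))) s) (\b.(\c.b)))
Step 1: ((\e.((s e) e)) (\b.(\c.b)))
Step 2: ((s (\b.(\c.b))) (\b.(\c.b)))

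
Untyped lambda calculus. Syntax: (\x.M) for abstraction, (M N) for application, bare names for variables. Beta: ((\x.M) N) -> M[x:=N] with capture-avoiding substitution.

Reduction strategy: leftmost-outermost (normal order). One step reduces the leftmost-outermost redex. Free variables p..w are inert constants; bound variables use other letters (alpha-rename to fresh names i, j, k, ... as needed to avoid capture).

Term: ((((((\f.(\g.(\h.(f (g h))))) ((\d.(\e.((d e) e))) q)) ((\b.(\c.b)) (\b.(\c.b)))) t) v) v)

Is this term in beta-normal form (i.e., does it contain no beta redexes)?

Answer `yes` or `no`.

Term: ((((((\f.(\g.(\h.(f (g h))))) ((\d.(\e.((d e) e))) q)) ((\b.(\c.b)) (\b.(\c.b)))) t) v) v)
Found 3 beta redex(es).

Answer: no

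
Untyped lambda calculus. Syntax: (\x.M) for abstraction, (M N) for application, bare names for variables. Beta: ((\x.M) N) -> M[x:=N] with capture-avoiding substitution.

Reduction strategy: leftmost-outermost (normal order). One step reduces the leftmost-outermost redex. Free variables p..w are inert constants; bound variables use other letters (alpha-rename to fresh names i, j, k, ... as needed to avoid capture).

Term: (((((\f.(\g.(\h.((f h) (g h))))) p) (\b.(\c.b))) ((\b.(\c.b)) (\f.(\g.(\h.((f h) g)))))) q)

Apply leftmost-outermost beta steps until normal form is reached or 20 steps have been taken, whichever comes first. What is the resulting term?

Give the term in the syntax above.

Step 0: (((((\f.(\g.(\h.((f h) (g h))))) p) (\b.(\c.b))) ((\b.(\c.b)) (\f.(\g.(\h.((f h) g)))))) q)
Step 1: ((((\g.(\h.((p h) (g h)))) (\b.(\c.b))) ((\b.(\c.b)) (\f.(\g.(\h.((f h) g)))))) q)
Step 2: (((\h.((p h) ((\b.(\c.b)) h))) ((\b.(\c.b)) (\f.(\g.(\h.((f h) g)))))) q)
Step 3: (((p ((\b.(\c.b)) (\f.(\g.(\h.((f h) g)))))) ((\b.(\c.b)) ((\b.(\c.b)) (\f.(\g.(\h.((f h) g))))))) q)
Step 4: (((p (\c.(\f.(\g.(\h.((f h) g)))))) ((\b.(\c.b)) ((\b.(\c.b)) (\f.(\g.(\h.((f h) g))))))) q)
Step 5: (((p (\c.(\f.(\g.(\h.((f h) g)))))) (\c.((\b.(\c.b)) (\f.(\g.(\h.((f h) g))))))) q)
Step 6: (((p (\c.(\f.(\g.(\h.((f h) g)))))) (\c.(\c.(\f.(\g.(\h.((f h) g))))))) q)

Answer: (((p (\c.(\f.(\g.(\h.((f h) g)))))) (\c.(\c.(\f.(\g.(\h.((f h) g))))))) q)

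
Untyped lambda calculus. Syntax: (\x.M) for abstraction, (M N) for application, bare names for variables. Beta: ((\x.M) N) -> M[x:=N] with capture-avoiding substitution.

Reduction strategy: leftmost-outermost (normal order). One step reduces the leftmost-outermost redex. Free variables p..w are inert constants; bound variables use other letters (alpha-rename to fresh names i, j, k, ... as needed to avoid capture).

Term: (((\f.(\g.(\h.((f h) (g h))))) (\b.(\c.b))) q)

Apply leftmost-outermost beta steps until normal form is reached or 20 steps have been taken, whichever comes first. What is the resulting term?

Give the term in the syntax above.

Answer: (\h.h)

Derivation:
Step 0: (((\f.(\g.(\h.((f h) (g h))))) (\b.(\c.b))) q)
Step 1: ((\g.(\h.(((\b.(\c.b)) h) (g h)))) q)
Step 2: (\h.(((\b.(\c.b)) h) (q h)))
Step 3: (\h.((\c.h) (q h)))
Step 4: (\h.h)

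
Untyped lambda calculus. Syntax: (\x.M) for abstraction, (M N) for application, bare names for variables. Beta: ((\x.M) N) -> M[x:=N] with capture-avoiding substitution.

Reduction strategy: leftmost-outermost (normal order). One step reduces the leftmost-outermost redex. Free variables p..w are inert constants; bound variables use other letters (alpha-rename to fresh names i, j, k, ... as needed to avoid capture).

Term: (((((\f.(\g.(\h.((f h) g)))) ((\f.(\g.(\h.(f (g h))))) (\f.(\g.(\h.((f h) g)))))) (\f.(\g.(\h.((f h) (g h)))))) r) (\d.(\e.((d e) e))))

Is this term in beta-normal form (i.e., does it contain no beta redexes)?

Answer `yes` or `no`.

Answer: no

Derivation:
Term: (((((\f.(\g.(\h.((f h) g)))) ((\f.(\g.(\h.(f (g h))))) (\f.(\g.(\h.((f h) g)))))) (\f.(\g.(\h.((f h) (g h)))))) r) (\d.(\e.((d e) e))))
Found 2 beta redex(es).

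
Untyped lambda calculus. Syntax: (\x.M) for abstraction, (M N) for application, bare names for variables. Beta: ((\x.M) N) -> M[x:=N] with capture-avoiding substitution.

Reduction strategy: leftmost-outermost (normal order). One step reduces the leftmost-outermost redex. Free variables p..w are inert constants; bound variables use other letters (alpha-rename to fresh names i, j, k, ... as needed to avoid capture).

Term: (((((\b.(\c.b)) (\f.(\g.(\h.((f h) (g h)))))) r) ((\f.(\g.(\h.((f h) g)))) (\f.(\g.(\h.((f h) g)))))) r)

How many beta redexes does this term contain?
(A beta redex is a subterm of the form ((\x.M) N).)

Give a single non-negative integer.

Answer: 2

Derivation:
Term: (((((\b.(\c.b)) (\f.(\g.(\h.((f h) (g h)))))) r) ((\f.(\g.(\h.((f h) g)))) (\f.(\g.(\h.((f h) g)))))) r)
  Redex: ((\b.(\c.b)) (\f.(\g.(\h.((f h) (g h))))))
  Redex: ((\f.(\g.(\h.((f h) g)))) (\f.(\g.(\h.((f h) g)))))
Total redexes: 2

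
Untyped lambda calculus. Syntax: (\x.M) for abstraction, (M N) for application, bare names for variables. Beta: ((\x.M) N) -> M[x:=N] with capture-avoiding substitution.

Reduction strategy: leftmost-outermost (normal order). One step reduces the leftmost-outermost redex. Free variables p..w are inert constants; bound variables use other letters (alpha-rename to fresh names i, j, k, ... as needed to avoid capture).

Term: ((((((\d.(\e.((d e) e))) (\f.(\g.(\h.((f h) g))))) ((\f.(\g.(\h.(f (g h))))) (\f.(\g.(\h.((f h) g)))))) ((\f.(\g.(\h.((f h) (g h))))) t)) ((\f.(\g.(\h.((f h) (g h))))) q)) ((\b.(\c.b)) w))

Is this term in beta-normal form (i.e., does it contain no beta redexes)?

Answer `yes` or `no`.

Answer: no

Derivation:
Term: ((((((\d.(\e.((d e) e))) (\f.(\g.(\h.((f h) g))))) ((\f.(\g.(\h.(f (g h))))) (\f.(\g.(\h.((f h) g)))))) ((\f.(\g.(\h.((f h) (g h))))) t)) ((\f.(\g.(\h.((f h) (g h))))) q)) ((\b.(\c.b)) w))
Found 5 beta redex(es).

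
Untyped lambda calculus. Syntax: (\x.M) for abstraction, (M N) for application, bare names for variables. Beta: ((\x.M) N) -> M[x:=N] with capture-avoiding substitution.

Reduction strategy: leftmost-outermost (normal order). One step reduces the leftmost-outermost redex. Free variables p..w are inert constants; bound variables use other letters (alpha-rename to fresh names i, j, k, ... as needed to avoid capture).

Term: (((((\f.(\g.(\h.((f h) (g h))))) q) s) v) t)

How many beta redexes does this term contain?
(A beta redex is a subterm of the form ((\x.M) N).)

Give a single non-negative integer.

Term: (((((\f.(\g.(\h.((f h) (g h))))) q) s) v) t)
  Redex: ((\f.(\g.(\h.((f h) (g h))))) q)
Total redexes: 1

Answer: 1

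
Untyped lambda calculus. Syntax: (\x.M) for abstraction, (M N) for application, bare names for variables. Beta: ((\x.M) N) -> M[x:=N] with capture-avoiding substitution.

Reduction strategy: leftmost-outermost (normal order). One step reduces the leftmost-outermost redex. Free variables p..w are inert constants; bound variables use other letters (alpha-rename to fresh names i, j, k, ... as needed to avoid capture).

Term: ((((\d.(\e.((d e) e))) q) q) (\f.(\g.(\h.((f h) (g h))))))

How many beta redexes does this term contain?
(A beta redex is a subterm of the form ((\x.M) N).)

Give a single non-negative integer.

Answer: 1

Derivation:
Term: ((((\d.(\e.((d e) e))) q) q) (\f.(\g.(\h.((f h) (g h))))))
  Redex: ((\d.(\e.((d e) e))) q)
Total redexes: 1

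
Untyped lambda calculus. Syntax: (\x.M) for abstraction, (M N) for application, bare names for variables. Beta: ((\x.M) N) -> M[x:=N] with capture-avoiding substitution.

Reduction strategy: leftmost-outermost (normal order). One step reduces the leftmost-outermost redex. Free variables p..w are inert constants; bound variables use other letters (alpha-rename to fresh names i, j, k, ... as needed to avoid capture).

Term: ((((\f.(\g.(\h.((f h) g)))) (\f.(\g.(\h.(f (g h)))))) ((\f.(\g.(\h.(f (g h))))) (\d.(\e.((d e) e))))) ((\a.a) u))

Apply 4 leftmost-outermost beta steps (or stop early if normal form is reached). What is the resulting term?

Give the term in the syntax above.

Step 0: ((((\f.(\g.(\h.((f h) g)))) (\f.(\g.(\h.(f (g h)))))) ((\f.(\g.(\h.(f (g h))))) (\d.(\e.((d e) e))))) ((\a.a) u))
Step 1: (((\g.(\h.(((\f.(\g.(\h.(f (g h))))) h) g))) ((\f.(\g.(\h.(f (g h))))) (\d.(\e.((d e) e))))) ((\a.a) u))
Step 2: ((\h.(((\f.(\g.(\h.(f (g h))))) h) ((\f.(\g.(\h.(f (g h))))) (\d.(\e.((d e) e)))))) ((\a.a) u))
Step 3: (((\f.(\g.(\h.(f (g h))))) ((\a.a) u)) ((\f.(\g.(\h.(f (g h))))) (\d.(\e.((d e) e)))))
Step 4: ((\g.(\h.(((\a.a) u) (g h)))) ((\f.(\g.(\h.(f (g h))))) (\d.(\e.((d e) e)))))

Answer: ((\g.(\h.(((\a.a) u) (g h)))) ((\f.(\g.(\h.(f (g h))))) (\d.(\e.((d e) e)))))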